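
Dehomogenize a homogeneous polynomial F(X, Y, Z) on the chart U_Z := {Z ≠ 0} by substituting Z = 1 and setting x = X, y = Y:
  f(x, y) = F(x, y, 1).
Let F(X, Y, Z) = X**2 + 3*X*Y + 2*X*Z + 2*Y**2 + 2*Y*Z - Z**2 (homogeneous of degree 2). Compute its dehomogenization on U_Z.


f(x, y) = x**2 + 3*x*y + 2*x + 2*y**2 + 2*y - 1

On U_Z we set Z = 1. Each monomial c·X^i·Y^j·Z^k in F becomes c·x^i·y^j·1^k = c·x^i·y^j.
Substituting Z = 1: F(X, Y, 1) = x**2 + 3*x*y + 2*x + 2*y**2 + 2*y - 1.
Note: deg(f) ≤ deg(F) = 2; strict inequality happens when F is divisible by Z (lost terms).


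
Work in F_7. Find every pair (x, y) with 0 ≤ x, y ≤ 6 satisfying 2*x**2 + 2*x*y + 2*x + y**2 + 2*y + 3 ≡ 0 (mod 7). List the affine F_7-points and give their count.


Affine F_7-points: {(1, 0), (1, 3), (2, 3), (2, 5), (5, 0), (5, 2), (6, 2), (6, 5)}; count = 8.

For each of the 49 pairs (x, y) ∈ F_7², evaluate f(x, y) mod 7. Record the zeros.
  x = 0: [0↦3, 1↦6, 2↦4, 3↦4, 4↦6, 5↦3, 6↦2]  zeros at y ∈ ∅
  x = 1: [0↦0, 1↦5, 2↦5, 3↦0, 4↦4, 5↦3, 6↦4]  zeros at y ∈ {0, 3}
  x = 2: [0↦1, 1↦1, 2↦3, 3↦0, 4↦6, 5↦0, 6↦3]  zeros at y ∈ {3, 5}
  x = 3: [0↦6, 1↦1, 2↦5, 3↦4, 4↦5, 5↦1, 6↦6]  zeros at y ∈ ∅
  x = 4: [0↦1, 1↦5, 2↦4, 3↦5, 4↦1, 5↦6, 6↦6]  zeros at y ∈ ∅
  x = 5: [0↦0, 1↦6, 2↦0, 3↦3, 4↦1, 5↦1, 6↦3]  zeros at y ∈ {0, 2}
  x = 6: [0↦3, 1↦4, 2↦0, 3↦5, 4↦5, 5↦0, 6↦4]  zeros at y ∈ {2, 5}
Collecting zeros: affine points = {(1, 0), (1, 3), (2, 3), (2, 5), (5, 0), (5, 2), (6, 2), (6, 5)}.
Total count |C(F_7)_aff| = 8.


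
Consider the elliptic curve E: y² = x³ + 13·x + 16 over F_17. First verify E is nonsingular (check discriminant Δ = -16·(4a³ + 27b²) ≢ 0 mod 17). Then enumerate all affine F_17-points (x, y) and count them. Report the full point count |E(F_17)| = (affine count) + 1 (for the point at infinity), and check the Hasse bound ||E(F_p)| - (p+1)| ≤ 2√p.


Affine points = {(0, 4), (0, 13), (1, 8), (1, 9), (2, 4), (2, 13), (4, 8), (4, 9), (5, 6), (5, 11), (6, 2), (6, 15), (7, 5), (7, 12), (12, 8), (12, 9), (13, 6), (13, 11), (14, 1), (14, 16), (15, 4), (15, 13), (16, 6), (16, 11)}; affine count = 24; |E(F_17)| = 25.

Discriminant check: Δ ∝ 4a³ + 27b² = 4·13³ + 27·16² = 4·2197 + 27·256 ≡ 9 (mod 17). Nonzero ⇒ E is nonsingular.
For each x ∈ F_17, compute rhs = x³ + 13·x + 16 mod 17, then count y ∈ F_17 with y² ≡ rhs.
  x = 0: rhs = 16, matching y values: 4, 13 (2 points).
  x = 1: rhs = 13, matching y values: 8, 9 (2 points).
  x = 2: rhs = 16, matching y values: 4, 13 (2 points).
  x = 3: rhs = 14, matching y values: none (0 points).
  x = 4: rhs = 13, matching y values: 8, 9 (2 points).
  x = 5: rhs = 2, matching y values: 6, 11 (2 points).
  x = 6: rhs = 4, matching y values: 2, 15 (2 points).
  x = 7: rhs = 8, matching y values: 5, 12 (2 points).
  x = 8: rhs = 3, matching y values: none (0 points).
  x = 9: rhs = 12, matching y values: none (0 points).
  x = 10: rhs = 7, matching y values: none (0 points).
  x = 11: rhs = 11, matching y values: none (0 points).
  x = 12: rhs = 13, matching y values: 8, 9 (2 points).
  x = 13: rhs = 2, matching y values: 6, 11 (2 points).
  x = 14: rhs = 1, matching y values: 1, 16 (2 points).
  x = 15: rhs = 16, matching y values: 4, 13 (2 points).
  x = 16: rhs = 2, matching y values: 6, 11 (2 points).
Total affine count: 24.
Full point count |E(F_17)| = 24 + 1 = 25.
Hasse bound: |25 − (17+1)| = |7| = 7 ≤ 2√17 ≈ 8.2462 ✓.


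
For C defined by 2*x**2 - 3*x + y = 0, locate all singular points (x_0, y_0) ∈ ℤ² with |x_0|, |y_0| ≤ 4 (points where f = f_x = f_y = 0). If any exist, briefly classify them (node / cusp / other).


No singular points in the scanned grid; C is smooth there.

Compute partial derivatives:
  f_x = 4*x - 3.
  f_y = 1.
f_y = 1 is a nonzero constant, so f_y never vanishes: no point (x, y) can satisfy f = f_x = f_y = 0. In particular no (x, y) ∈ {−4, ..., 4}² is singular; the curve is smooth.


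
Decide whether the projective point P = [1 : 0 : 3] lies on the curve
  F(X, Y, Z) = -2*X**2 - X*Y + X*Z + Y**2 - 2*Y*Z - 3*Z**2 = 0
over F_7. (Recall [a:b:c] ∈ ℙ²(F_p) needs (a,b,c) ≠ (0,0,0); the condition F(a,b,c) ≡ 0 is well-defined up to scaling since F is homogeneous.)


F(1,0,3) ≡ 2 (mod 7); P is NOT on the curve.

Evaluate F(1, 0, 3) term-by-term (mod 7).
  -2*X**2 ↦ -2·1·1·1 = -2
  -X*Y ↦ -1·1·0·1 = 0
  X*Z ↦ 1·1·1·3 = 3
  Y**2 ↦ 1·1·0·1 = 0
  -2*Y*Z ↦ -2·1·0·3 = 0
  -3*Z**2 ↦ -3·1·1·9 = -27
Sum: F(1, 0, 3) = (-2) + (0) + (3) + (0) + (0) + (-27) = -26.
Reducing mod 7: -26 ≡ 2 (mod 7).
Since F(a, b, c) ≡ 2 ≠ 0 (mod 7), P does NOT lie on the curve.


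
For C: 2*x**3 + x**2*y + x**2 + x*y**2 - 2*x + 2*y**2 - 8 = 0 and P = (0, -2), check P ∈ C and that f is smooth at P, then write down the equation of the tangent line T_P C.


Tangent line at P: 2*x - 8*y - 16 = 0.

Step 1: f(0, -2) = 0, so P lies on C.
Step 2: partial derivatives
  f_x(x, y) = 6*x**2 + 2*x*y + 2*x + y**2 - 2, f_y(x, y) = x**2 + 2*x*y + 4*y.
  f_x(P) = 2, f_y(P) = -8 (gradient nonzero, so P is smooth).
Step 3: tangent line at P: 2·(x − 0) + -8·(y − -2) = 0.
Expanding: 2*x - 8*y - 16 = 0.


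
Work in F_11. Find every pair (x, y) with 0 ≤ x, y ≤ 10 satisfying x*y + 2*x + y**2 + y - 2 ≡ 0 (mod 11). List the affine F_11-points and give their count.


Affine F_11-points: {(0, 1), (0, 9), (1, 0), (1, 9), (2, 9), (2, 10), (3, 9), (4, 8), (4, 9), (5, 7), (5, 9), (6, 6), (6, 9), (7, 5), (7, 9), (8, 4), (8, 9), (9, 3), (9, 9), (10, 2), (10, 9)}; count = 21.

For each of the 121 pairs (x, y) ∈ F_11², evaluate f(x, y) mod 11. Record the zeros.
  x = 0: [0↦9, 1↦0, 2↦4, 3↦10, 4↦7, 5↦6, 6↦7, 7↦10, 8↦4, 9↦0, 10↦9]  zeros at y ∈ {1, 9}
  x = 1: [0↦0, 1↦3, 2↦8, 3↦4, 4↦2, 5↦2, 6↦4, 7↦8, 8↦3, 9↦0, 10↦10]  zeros at y ∈ {0, 9}
  x = 2: [0↦2, 1↦6, 2↦1, 3↦9, 4↦8, 5↦9, 6↦1, 7↦6, 8↦2, 9↦0, 10↦0]  zeros at y ∈ {9, 10}
  x = 3: [0↦4, 1↦9, 2↦5, 3↦3, 4↦3, 5↦5, 6↦9, 7↦4, 8↦1, 9↦0, 10↦1]  zeros at y ∈ {9}
  x = 4: [0↦6, 1↦1, 2↦9, 3↦8, 4↦9, 5↦1, 6↦6, 7↦2, 8↦0, 9↦0, 10↦2]  zeros at y ∈ {8, 9}
  x = 5: [0↦8, 1↦4, 2↦2, 3↦2, 4↦4, 5↦8, 6↦3, 7↦0, 8↦10, 9↦0, 10↦3]  zeros at y ∈ {7, 9}
  x = 6: [0↦10, 1↦7, 2↦6, 3↦7, 4↦10, 5↦4, 6↦0, 7↦9, 8↦9, 9↦0, 10↦4]  zeros at y ∈ {6, 9}
  x = 7: [0↦1, 1↦10, 2↦10, 3↦1, 4↦5, 5↦0, 6↦8, 7↦7, 8↦8, 9↦0, 10↦5]  zeros at y ∈ {5, 9}
  x = 8: [0↦3, 1↦2, 2↦3, 3↦6, 4↦0, 5↦7, 6↦5, 7↦5, 8↦7, 9↦0, 10↦6]  zeros at y ∈ {4, 9}
  x = 9: [0↦5, 1↦5, 2↦7, 3↦0, 4↦6, 5↦3, 6↦2, 7↦3, 8↦6, 9↦0, 10↦7]  zeros at y ∈ {3, 9}
  x = 10: [0↦7, 1↦8, 2↦0, 3↦5, 4↦1, 5↦10, 6↦10, 7↦1, 8↦5, 9↦0, 10↦8]  zeros at y ∈ {2, 9}
Collecting zeros: affine points = {(0, 1), (0, 9), (1, 0), (1, 9), (2, 9), (2, 10), (3, 9), (4, 8), (4, 9), (5, 7), (5, 9), (6, 6), (6, 9), (7, 5), (7, 9), (8, 4), (8, 9), (9, 3), (9, 9), (10, 2), (10, 9)}.
Total count |C(F_11)_aff| = 21.


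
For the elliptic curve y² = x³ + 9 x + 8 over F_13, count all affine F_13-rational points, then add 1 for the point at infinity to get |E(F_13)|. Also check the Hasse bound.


Affine points = {(3, 6), (3, 7), (4, 2), (4, 11), (5, 3), (5, 10), (9, 5), (9, 8)}; affine count = 8; |E(F_13)| = 9.

Discriminant check: Δ ∝ 4a³ + 27b² = 4·9³ + 27·8² = 4·729 + 27·64 ≡ 3 (mod 13). Nonzero ⇒ E is nonsingular.
For each x ∈ F_13, compute rhs = x³ + 9·x + 8 mod 13, then count y ∈ F_13 with y² ≡ rhs.
  x = 0: rhs = 8, matching y values: none (0 points).
  x = 1: rhs = 5, matching y values: none (0 points).
  x = 2: rhs = 8, matching y values: none (0 points).
  x = 3: rhs = 10, matching y values: 6, 7 (2 points).
  x = 4: rhs = 4, matching y values: 2, 11 (2 points).
  x = 5: rhs = 9, matching y values: 3, 10 (2 points).
  x = 6: rhs = 5, matching y values: none (0 points).
  x = 7: rhs = 11, matching y values: none (0 points).
  x = 8: rhs = 7, matching y values: none (0 points).
  x = 9: rhs = 12, matching y values: 5, 8 (2 points).
  x = 10: rhs = 6, matching y values: none (0 points).
  x = 11: rhs = 8, matching y values: none (0 points).
  x = 12: rhs = 11, matching y values: none (0 points).
Total affine count: 8.
Full point count |E(F_13)| = 8 + 1 = 9.
Hasse bound: |9 − (13+1)| = |-5| = 5 ≤ 2√13 ≈ 7.2111 ✓.


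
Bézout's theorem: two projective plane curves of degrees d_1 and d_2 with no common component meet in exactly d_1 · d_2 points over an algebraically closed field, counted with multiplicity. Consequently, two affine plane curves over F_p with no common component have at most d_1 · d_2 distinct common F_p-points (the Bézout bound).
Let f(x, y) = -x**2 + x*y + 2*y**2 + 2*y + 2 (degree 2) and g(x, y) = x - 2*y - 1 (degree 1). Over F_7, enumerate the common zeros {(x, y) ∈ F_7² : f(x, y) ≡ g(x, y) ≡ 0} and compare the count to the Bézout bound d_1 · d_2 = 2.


Common zeros: {(3, 1)}; count = 1; Bézout bound = 2.

deg(f) = 2, deg(g) = 1, so Bézout bound = 2.
Scan x ∈ F_7. For each x, list the y ∈ F_7 with f(x, y) ≡ 0 and those with g(x, y) ≡ 0 (mod 7); the common zeros in that column are the intersection.
  x = 0: f ≡ 0 at y ∈ {2, 4}; g ≡ 0 at y ∈ {3}; common: ∅.
  x = 1: f ≡ 0 at y ∈ {3, 6}; g ≡ 0 at y ∈ {0}; common: ∅.
  x = 2: f ≡ 0 at y ∈ {2, 3}; g ≡ 0 at y ∈ {4}; common: ∅.
  x = 3: f ≡ 0 at y ∈ {0, 1}; g ≡ 0 at y ∈ {1}; common: {1}.
  x = 4: f ≡ 0 at y ∈ {0, 4}; g ≡ 0 at y ∈ {5}; common: ∅.
  x = 5: f ≡ 0 at y ∈ {1, 6}; g ≡ 0 at y ∈ {2}; common: ∅.
  x = 6: f ≡ 0 at y ∈ {5}; g ≡ 0 at y ∈ {6}; common: ∅.
Collecting: common zeros = {(3, 1)}, so the count is 1.
Comparison with the Bézout bound: 1 ≤ 2 = deg(f)·deg(g), as expected for curves with no common component (the affine F_7-count falls short of the bound because intersections may lie at infinity, over extension fields, or carry multiplicity).


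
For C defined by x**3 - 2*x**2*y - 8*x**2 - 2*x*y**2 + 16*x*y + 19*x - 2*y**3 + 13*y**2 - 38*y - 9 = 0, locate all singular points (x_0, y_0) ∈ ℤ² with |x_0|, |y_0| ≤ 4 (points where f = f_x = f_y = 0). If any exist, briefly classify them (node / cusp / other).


Singular points: {(3, 1)}; classification: node.

Compute partial derivatives:
  f_x = 3*x**2 - 4*x*y - 16*x - 2*y**2 + 16*y + 19.
  f_y = -2*x**2 - 4*x*y + 16*x - 6*y**2 + 26*y - 38.
Scan x_0 ∈ {−4, ..., 4}. For each x_0, f_y(x_0, y) is a polynomial in y; find its integer roots y ∈ {−4, ..., 4}, then test f_x and f at those candidates.
  x = -4: f_y(-4, y) = -6*y**2 + 42*y - 134; no integer root y with |y| ≤ 4.
  x = -3: f_y(-3, y) = -6*y**2 + 38*y - 104; no integer root y with |y| ≤ 4.
  x = -2: f_y(-2, y) = -6*y**2 + 34*y - 78; no integer root y with |y| ≤ 4.
  x = -1: f_y(-1, y) = -6*y**2 + 30*y - 56; no integer root y with |y| ≤ 4.
  x = 0: f_y(0, y) = -6*y**2 + 26*y - 38; no integer root y with |y| ≤ 4.
  x = 1: f_y(1, y) = -6*y**2 + 22*y - 24; no integer root y with |y| ≤ 4.
  x = 2: f_y(2, y) = -6*y**2 + 18*y - 14; no integer root y with |y| ≤ 4.
  x = 3: f_y(3, y) = -6*y**2 + 14*y - 8; vanishes at y ∈ {1}. (3, 1): f_x = 0, f = 0 — SINGULAR.
  x = 4: f_y(4, y) = -6*y**2 + 10*y - 6; no integer root y with |y| ≤ 4.
Only singular point on the grid: (3, 1).
Classify: substitute x = 3 + u, y = 1 + v and expand: f = u**3 - 2*u**2*v - u**2 - 2*u*v**2 - 2*v**3 + v**2.
No constant or linear terms (consistent with a singular point). Quadratic part: -u**2 + v**2. Cubic part: u**3 - 2*u**2*v - 2*u*v**2 - 2*v**3.
The quadratic part v**2 - u**2 = (v − u)(v + u) splits into two distinct linear factors, so there are two distinct tangent lines y − 1 = ±(x − 3) — this is a node (ordinary double point).
Classification: node.


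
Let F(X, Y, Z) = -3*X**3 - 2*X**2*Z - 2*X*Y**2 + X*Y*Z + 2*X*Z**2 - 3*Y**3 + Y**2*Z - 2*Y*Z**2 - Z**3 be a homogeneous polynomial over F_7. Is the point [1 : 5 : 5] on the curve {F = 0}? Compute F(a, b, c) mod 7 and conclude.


F(1,5,5) ≡ 3 (mod 7); P is NOT on the curve.

Evaluate F(1, 5, 5) term-by-term (mod 7).
  -3*X**3 ↦ -3·1·1·1 = -3
  -2*X**2*Z ↦ -2·1·1·5 = -10
  -2*X*Y**2 ↦ -2·1·25·1 = -50
  X*Y*Z ↦ 1·1·5·5 = 25
  2*X*Z**2 ↦ 2·1·1·25 = 50
  -3*Y**3 ↦ -3·1·125·1 = -375
  Y**2*Z ↦ 1·1·25·5 = 125
  -2*Y*Z**2 ↦ -2·1·5·25 = -250
  -Z**3 ↦ -1·1·1·125 = -125
Sum: F(1, 5, 5) = (-3) + (-10) + (-50) + (25) + (50) + (-375) + (125) + (-250) + (-125) = -613.
Reducing mod 7: -613 ≡ 3 (mod 7).
Since F(a, b, c) ≡ 3 ≠ 0 (mod 7), P does NOT lie on the curve.


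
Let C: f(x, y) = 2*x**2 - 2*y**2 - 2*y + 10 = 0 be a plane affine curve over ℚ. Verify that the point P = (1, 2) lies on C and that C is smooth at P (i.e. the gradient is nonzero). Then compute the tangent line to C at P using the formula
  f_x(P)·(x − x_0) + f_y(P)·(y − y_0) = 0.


Tangent line at P: 4*x - 10*y + 16 = 0.

Step 1: f(1, 2) = 0, so P lies on C.
Step 2: partial derivatives
  f_x(x, y) = 4*x, f_y(x, y) = -4*y - 2.
  f_x(P) = 4, f_y(P) = -10 (gradient nonzero, so P is smooth).
Step 3: tangent line at P: 4·(x − 1) + -10·(y − 2) = 0.
Expanding: 4*x - 10*y + 16 = 0.


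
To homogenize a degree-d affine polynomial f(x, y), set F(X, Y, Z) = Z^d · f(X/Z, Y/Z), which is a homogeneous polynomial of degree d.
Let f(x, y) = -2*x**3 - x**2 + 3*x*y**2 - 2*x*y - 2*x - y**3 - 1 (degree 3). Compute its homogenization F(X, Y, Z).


F(X, Y, Z) = -2*X**3 - X**2*Z + 3*X*Y**2 - 2*X*Y*Z - 2*X*Z**2 - Y**3 - Z**3

deg(f) = 3.
Substitute x = X/Z, y = Y/Z into f, then multiply by Z^3.
  monomial -2·x^3·y^0 ↦ -2·X^3·Y^0·Z^0.
  monomial -1·x^2·y^0 ↦ -1·X^2·Y^0·Z^1.
  monomial 3·x^1·y^2 ↦ 3·X^1·Y^2·Z^0.
  monomial -2·x^1·y^1 ↦ -2·X^1·Y^1·Z^1.
  monomial -2·x^1·y^0 ↦ -2·X^1·Y^0·Z^2.
  monomial -1·x^0·y^3 ↦ -1·X^0·Y^3·Z^0.
  monomial -1·x^0·y^0 ↦ -1·X^0·Y^0·Z^3.
Collecting: F(X, Y, Z) = -2*X**3 - X**2*Z + 3*X*Y**2 - 2*X*Y*Z - 2*X*Z**2 - Y**3 - Z**3.


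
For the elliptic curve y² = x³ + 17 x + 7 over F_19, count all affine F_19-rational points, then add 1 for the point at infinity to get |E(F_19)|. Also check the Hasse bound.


Affine points = {(0, 8), (0, 11), (1, 5), (1, 14), (2, 7), (2, 12), (3, 3), (3, 16), (4, 5), (4, 14), (8, 3), (8, 16), (11, 9), (11, 10), (12, 1), (12, 18), (14, 5), (14, 14), (16, 9), (16, 10)}; affine count = 20; |E(F_19)| = 21.

Discriminant check: Δ ∝ 4a³ + 27b² = 4·17³ + 27·7² = 4·4913 + 27·49 ≡ 18 (mod 19). Nonzero ⇒ E is nonsingular.
For each x ∈ F_19, compute rhs = x³ + 17·x + 7 mod 19, then count y ∈ F_19 with y² ≡ rhs.
  x = 0: rhs = 7, matching y values: 8, 11 (2 points).
  x = 1: rhs = 6, matching y values: 5, 14 (2 points).
  x = 2: rhs = 11, matching y values: 7, 12 (2 points).
  x = 3: rhs = 9, matching y values: 3, 16 (2 points).
  x = 4: rhs = 6, matching y values: 5, 14 (2 points).
  x = 5: rhs = 8, matching y values: none (0 points).
  x = 6: rhs = 2, matching y values: none (0 points).
  x = 7: rhs = 13, matching y values: none (0 points).
  x = 8: rhs = 9, matching y values: 3, 16 (2 points).
  x = 9: rhs = 15, matching y values: none (0 points).
  x = 10: rhs = 18, matching y values: none (0 points).
  x = 11: rhs = 5, matching y values: 9, 10 (2 points).
  x = 12: rhs = 1, matching y values: 1, 18 (2 points).
  x = 13: rhs = 12, matching y values: none (0 points).
  x = 14: rhs = 6, matching y values: 5, 14 (2 points).
  x = 15: rhs = 8, matching y values: none (0 points).
  x = 16: rhs = 5, matching y values: 9, 10 (2 points).
  x = 17: rhs = 3, matching y values: none (0 points).
  x = 18: rhs = 8, matching y values: none (0 points).
Total affine count: 20.
Full point count |E(F_19)| = 20 + 1 = 21.
Hasse bound: |21 − (19+1)| = |1| = 1 ≤ 2√19 ≈ 8.7178 ✓.


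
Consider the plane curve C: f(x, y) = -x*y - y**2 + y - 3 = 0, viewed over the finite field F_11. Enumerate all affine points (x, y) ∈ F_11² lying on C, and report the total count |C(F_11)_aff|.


Affine F_11-points: {(0, 6), (2, 5), (3, 2), (3, 7), (5, 8), (5, 10), (8, 1), (8, 3), (10, 4), (10, 9)}; count = 10.

For each of the 121 pairs (x, y) ∈ F_11², evaluate f(x, y) mod 11. Record the zeros.
  x = 0: [0↦8, 1↦8, 2↦6, 3↦2, 4↦7, 5↦10, 6↦0, 7↦10, 8↦7, 9↦2, 10↦6]  zeros at y ∈ {6}
  x = 1: [0↦8, 1↦7, 2↦4, 3↦10, 4↦3, 5↦5, 6↦5, 7↦3, 8↦10, 9↦4, 10↦7]  zeros at y ∈ ∅
  x = 2: [0↦8, 1↦6, 2↦2, 3↦7, 4↦10, 5↦0, 6↦10, 7↦7, 8↦2, 9↦6, 10↦8]  zeros at y ∈ {5}
  x = 3: [0↦8, 1↦5, 2↦0, 3↦4, 4↦6, 5↦6, 6↦4, 7↦0, 8↦5, 9↦8, 10↦9]  zeros at y ∈ {2, 7}
  x = 4: [0↦8, 1↦4, 2↦9, 3↦1, 4↦2, 5↦1, 6↦9, 7↦4, 8↦8, 9↦10, 10↦10]  zeros at y ∈ ∅
  x = 5: [0↦8, 1↦3, 2↦7, 3↦9, 4↦9, 5↦7, 6↦3, 7↦8, 8↦0, 9↦1, 10↦0]  zeros at y ∈ {8, 10}
  x = 6: [0↦8, 1↦2, 2↦5, 3↦6, 4↦5, 5↦2, 6↦8, 7↦1, 8↦3, 9↦3, 10↦1]  zeros at y ∈ ∅
  x = 7: [0↦8, 1↦1, 2↦3, 3↦3, 4↦1, 5↦8, 6↦2, 7↦5, 8↦6, 9↦5, 10↦2]  zeros at y ∈ ∅
  x = 8: [0↦8, 1↦0, 2↦1, 3↦0, 4↦8, 5↦3, 6↦7, 7↦9, 8↦9, 9↦7, 10↦3]  zeros at y ∈ {1, 3}
  x = 9: [0↦8, 1↦10, 2↦10, 3↦8, 4↦4, 5↦9, 6↦1, 7↦2, 8↦1, 9↦9, 10↦4]  zeros at y ∈ ∅
  x = 10: [0↦8, 1↦9, 2↦8, 3↦5, 4↦0, 5↦4, 6↦6, 7↦6, 8↦4, 9↦0, 10↦5]  zeros at y ∈ {4, 9}
Collecting zeros: affine points = {(0, 6), (2, 5), (3, 2), (3, 7), (5, 8), (5, 10), (8, 1), (8, 3), (10, 4), (10, 9)}.
Total count |C(F_11)_aff| = 10.


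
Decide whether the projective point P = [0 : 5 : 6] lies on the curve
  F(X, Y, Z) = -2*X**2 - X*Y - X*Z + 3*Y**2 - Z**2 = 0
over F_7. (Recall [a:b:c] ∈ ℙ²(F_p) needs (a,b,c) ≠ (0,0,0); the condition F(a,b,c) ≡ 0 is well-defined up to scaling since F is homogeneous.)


F(0,5,6) ≡ 4 (mod 7); P is NOT on the curve.

Evaluate F(0, 5, 6) term-by-term (mod 7).
  -2*X**2 ↦ -2·0·1·1 = 0
  -X*Y ↦ -1·0·5·1 = 0
  -X*Z ↦ -1·0·1·6 = 0
  3*Y**2 ↦ 3·1·25·1 = 75
  -Z**2 ↦ -1·1·1·36 = -36
Sum: F(0, 5, 6) = (0) + (0) + (0) + (75) + (-36) = 39.
Reducing mod 7: 39 ≡ 4 (mod 7).
Since F(a, b, c) ≡ 4 ≠ 0 (mod 7), P does NOT lie on the curve.


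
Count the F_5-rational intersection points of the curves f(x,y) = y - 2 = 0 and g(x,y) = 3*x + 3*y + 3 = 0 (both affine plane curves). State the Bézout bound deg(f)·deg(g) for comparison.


Common zeros: {(2, 2)}; count = 1; Bézout bound = 1.

deg(f) = 1, deg(g) = 1, so Bézout bound = 1.
Scan x ∈ F_5. For each x, list the y ∈ F_5 with f(x, y) ≡ 0 and those with g(x, y) ≡ 0 (mod 5); the common zeros in that column are the intersection.
  x = 0: f ≡ 0 at y ∈ {2}; g ≡ 0 at y ∈ {4}; common: ∅.
  x = 1: f ≡ 0 at y ∈ {2}; g ≡ 0 at y ∈ {3}; common: ∅.
  x = 2: f ≡ 0 at y ∈ {2}; g ≡ 0 at y ∈ {2}; common: {2}.
  x = 3: f ≡ 0 at y ∈ {2}; g ≡ 0 at y ∈ {1}; common: ∅.
  x = 4: f ≡ 0 at y ∈ {2}; g ≡ 0 at y ∈ {0}; common: ∅.
Collecting: common zeros = {(2, 2)}, so the count is 1.
Comparison with the Bézout bound: 1 ≤ 1 = deg(f)·deg(g), as expected for curves with no common component (the bound is attained).


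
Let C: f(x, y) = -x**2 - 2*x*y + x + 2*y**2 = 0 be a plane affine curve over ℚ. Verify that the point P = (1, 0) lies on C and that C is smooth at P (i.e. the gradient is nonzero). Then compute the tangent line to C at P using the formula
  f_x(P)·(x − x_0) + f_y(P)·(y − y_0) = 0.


Tangent line at P: -x - 2*y + 1 = 0.

Step 1: f(1, 0) = 0, so P lies on C.
Step 2: partial derivatives
  f_x(x, y) = -2*x - 2*y + 1, f_y(x, y) = -2*x + 4*y.
  f_x(P) = -1, f_y(P) = -2 (gradient nonzero, so P is smooth).
Step 3: tangent line at P: -1·(x − 1) + -2·(y − 0) = 0.
Expanding: -x - 2*y + 1 = 0.


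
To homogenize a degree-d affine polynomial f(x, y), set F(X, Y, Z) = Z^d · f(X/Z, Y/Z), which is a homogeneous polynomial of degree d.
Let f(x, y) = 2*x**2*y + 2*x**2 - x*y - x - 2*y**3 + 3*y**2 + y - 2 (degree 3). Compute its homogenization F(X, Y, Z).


F(X, Y, Z) = 2*X**2*Y + 2*X**2*Z - X*Y*Z - X*Z**2 - 2*Y**3 + 3*Y**2*Z + Y*Z**2 - 2*Z**3

deg(f) = 3.
Substitute x = X/Z, y = Y/Z into f, then multiply by Z^3.
  monomial 2·x^2·y^1 ↦ 2·X^2·Y^1·Z^0.
  monomial 2·x^2·y^0 ↦ 2·X^2·Y^0·Z^1.
  monomial -1·x^1·y^1 ↦ -1·X^1·Y^1·Z^1.
  monomial -1·x^1·y^0 ↦ -1·X^1·Y^0·Z^2.
  monomial -2·x^0·y^3 ↦ -2·X^0·Y^3·Z^0.
  monomial 3·x^0·y^2 ↦ 3·X^0·Y^2·Z^1.
  monomial 1·x^0·y^1 ↦ 1·X^0·Y^1·Z^2.
  monomial -2·x^0·y^0 ↦ -2·X^0·Y^0·Z^3.
Collecting: F(X, Y, Z) = 2*X**2*Y + 2*X**2*Z - X*Y*Z - X*Z**2 - 2*Y**3 + 3*Y**2*Z + Y*Z**2 - 2*Z**3.


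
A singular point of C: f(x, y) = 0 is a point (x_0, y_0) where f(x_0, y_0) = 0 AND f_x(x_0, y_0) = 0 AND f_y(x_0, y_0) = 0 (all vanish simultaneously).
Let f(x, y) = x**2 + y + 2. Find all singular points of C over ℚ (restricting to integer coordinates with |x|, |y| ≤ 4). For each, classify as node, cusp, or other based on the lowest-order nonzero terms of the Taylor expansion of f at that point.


No singular points in the scanned grid; C is smooth there.

Compute partial derivatives:
  f_x = 2*x.
  f_y = 1.
f_y = 1 is a nonzero constant, so f_y never vanishes: no point (x, y) can satisfy f = f_x = f_y = 0. In particular no (x, y) ∈ {−4, ..., 4}² is singular; the curve is smooth.


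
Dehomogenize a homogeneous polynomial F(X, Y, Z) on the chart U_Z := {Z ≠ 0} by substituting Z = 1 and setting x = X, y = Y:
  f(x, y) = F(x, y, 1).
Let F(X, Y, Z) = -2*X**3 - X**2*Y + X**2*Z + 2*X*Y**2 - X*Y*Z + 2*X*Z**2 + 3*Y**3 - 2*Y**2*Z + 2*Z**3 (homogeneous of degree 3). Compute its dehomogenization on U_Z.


f(x, y) = -2*x**3 - x**2*y + x**2 + 2*x*y**2 - x*y + 2*x + 3*y**3 - 2*y**2 + 2

On U_Z we set Z = 1. Each monomial c·X^i·Y^j·Z^k in F becomes c·x^i·y^j·1^k = c·x^i·y^j.
Substituting Z = 1: F(X, Y, 1) = -2*x**3 - x**2*y + x**2 + 2*x*y**2 - x*y + 2*x + 3*y**3 - 2*y**2 + 2.
Note: deg(f) ≤ deg(F) = 3; strict inequality happens when F is divisible by Z (lost terms).


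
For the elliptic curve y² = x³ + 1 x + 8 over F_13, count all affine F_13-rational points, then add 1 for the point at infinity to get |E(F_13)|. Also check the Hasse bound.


Affine points = {(1, 6), (1, 7), (3, 5), (3, 8), (6, 3), (6, 10), (10, 2), (10, 11)}; affine count = 8; |E(F_13)| = 9.

Discriminant check: Δ ∝ 4a³ + 27b² = 4·1³ + 27·8² = 4·1 + 27·64 ≡ 3 (mod 13). Nonzero ⇒ E is nonsingular.
For each x ∈ F_13, compute rhs = x³ + 1·x + 8 mod 13, then count y ∈ F_13 with y² ≡ rhs.
  x = 0: rhs = 8, matching y values: none (0 points).
  x = 1: rhs = 10, matching y values: 6, 7 (2 points).
  x = 2: rhs = 5, matching y values: none (0 points).
  x = 3: rhs = 12, matching y values: 5, 8 (2 points).
  x = 4: rhs = 11, matching y values: none (0 points).
  x = 5: rhs = 8, matching y values: none (0 points).
  x = 6: rhs = 9, matching y values: 3, 10 (2 points).
  x = 7: rhs = 7, matching y values: none (0 points).
  x = 8: rhs = 8, matching y values: none (0 points).
  x = 9: rhs = 5, matching y values: none (0 points).
  x = 10: rhs = 4, matching y values: 2, 11 (2 points).
  x = 11: rhs = 11, matching y values: none (0 points).
  x = 12: rhs = 6, matching y values: none (0 points).
Total affine count: 8.
Full point count |E(F_13)| = 8 + 1 = 9.
Hasse bound: |9 − (13+1)| = |-5| = 5 ≤ 2√13 ≈ 7.2111 ✓.


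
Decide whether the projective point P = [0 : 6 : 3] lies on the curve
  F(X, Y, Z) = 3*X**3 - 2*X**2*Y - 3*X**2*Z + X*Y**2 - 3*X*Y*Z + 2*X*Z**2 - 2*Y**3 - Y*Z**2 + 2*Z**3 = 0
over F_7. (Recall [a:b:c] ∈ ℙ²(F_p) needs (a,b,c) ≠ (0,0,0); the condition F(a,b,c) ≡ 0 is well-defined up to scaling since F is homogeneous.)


F(0,6,3) ≡ 2 (mod 7); P is NOT on the curve.

Evaluate F(0, 6, 3) term-by-term (mod 7).
  3*X**3 ↦ 3·0·1·1 = 0
  -2*X**2*Y ↦ -2·0·6·1 = 0
  -3*X**2*Z ↦ -3·0·1·3 = 0
  X*Y**2 ↦ 1·0·36·1 = 0
  -3*X*Y*Z ↦ -3·0·6·3 = 0
  2*X*Z**2 ↦ 2·0·1·9 = 0
  -2*Y**3 ↦ -2·1·216·1 = -432
  -Y*Z**2 ↦ -1·1·6·9 = -54
  2*Z**3 ↦ 2·1·1·27 = 54
Sum: F(0, 6, 3) = (0) + (0) + (0) + (0) + (0) + (0) + (-432) + (-54) + (54) = -432.
Reducing mod 7: -432 ≡ 2 (mod 7).
Since F(a, b, c) ≡ 2 ≠ 0 (mod 7), P does NOT lie on the curve.


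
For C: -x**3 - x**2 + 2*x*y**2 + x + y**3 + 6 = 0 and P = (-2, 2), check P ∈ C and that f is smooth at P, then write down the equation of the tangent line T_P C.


Tangent line at P: x - 4*y + 10 = 0.

Step 1: f(-2, 2) = 0, so P lies on C.
Step 2: partial derivatives
  f_x(x, y) = -3*x**2 - 2*x + 2*y**2 + 1, f_y(x, y) = 4*x*y + 3*y**2.
  f_x(P) = 1, f_y(P) = -4 (gradient nonzero, so P is smooth).
Step 3: tangent line at P: 1·(x − -2) + -4·(y − 2) = 0.
Expanding: x - 4*y + 10 = 0.


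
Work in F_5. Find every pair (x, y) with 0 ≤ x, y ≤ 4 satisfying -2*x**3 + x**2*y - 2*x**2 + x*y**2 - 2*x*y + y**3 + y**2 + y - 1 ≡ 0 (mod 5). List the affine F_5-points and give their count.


Affine F_5-points: {(1, 0), (1, 3), (2, 0), (2, 1), (4, 2)}; count = 5.

For each of the 25 pairs (x, y) ∈ F_5², evaluate f(x, y) mod 5. Record the zeros.
  x = 0: [0↦4, 1↦2, 2↦3, 3↦3, 4↦3]  zeros at y ∈ ∅
  x = 1: [0↦0, 1↦3, 2↦1, 3↦0, 4↦1]  zeros at y ∈ {0, 3}
  x = 2: [0↦0, 1↦0, 2↦2, 3↦2, 4↦1]  zeros at y ∈ {0, 1}
  x = 3: [0↦2, 1↦1, 2↦4, 3↦2, 4↦1]  zeros at y ∈ ∅
  x = 4: [0↦4, 1↦4, 2↦0, 3↦3, 4↦4]  zeros at y ∈ {2}
Collecting zeros: affine points = {(1, 0), (1, 3), (2, 0), (2, 1), (4, 2)}.
Total count |C(F_5)_aff| = 5.


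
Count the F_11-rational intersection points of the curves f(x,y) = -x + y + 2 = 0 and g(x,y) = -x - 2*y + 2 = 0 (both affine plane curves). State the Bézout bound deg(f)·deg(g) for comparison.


Common zeros: {(2, 0)}; count = 1; Bézout bound = 1.

deg(f) = 1, deg(g) = 1, so Bézout bound = 1.
Scan x ∈ F_11. For each x, list the y ∈ F_11 with f(x, y) ≡ 0 and those with g(x, y) ≡ 0 (mod 11); the common zeros in that column are the intersection.
  x = 0: f ≡ 0 at y ∈ {9}; g ≡ 0 at y ∈ {1}; common: ∅.
  x = 1: f ≡ 0 at y ∈ {10}; g ≡ 0 at y ∈ {6}; common: ∅.
  x = 2: f ≡ 0 at y ∈ {0}; g ≡ 0 at y ∈ {0}; common: {0}.
  x = 3: f ≡ 0 at y ∈ {1}; g ≡ 0 at y ∈ {5}; common: ∅.
  x = 4: f ≡ 0 at y ∈ {2}; g ≡ 0 at y ∈ {10}; common: ∅.
  x = 5: f ≡ 0 at y ∈ {3}; g ≡ 0 at y ∈ {4}; common: ∅.
  x = 6: f ≡ 0 at y ∈ {4}; g ≡ 0 at y ∈ {9}; common: ∅.
  x = 7: f ≡ 0 at y ∈ {5}; g ≡ 0 at y ∈ {3}; common: ∅.
  x = 8: f ≡ 0 at y ∈ {6}; g ≡ 0 at y ∈ {8}; common: ∅.
  x = 9: f ≡ 0 at y ∈ {7}; g ≡ 0 at y ∈ {2}; common: ∅.
  x = 10: f ≡ 0 at y ∈ {8}; g ≡ 0 at y ∈ {7}; common: ∅.
Collecting: common zeros = {(2, 0)}, so the count is 1.
Comparison with the Bézout bound: 1 ≤ 1 = deg(f)·deg(g), as expected for curves with no common component (the bound is attained).


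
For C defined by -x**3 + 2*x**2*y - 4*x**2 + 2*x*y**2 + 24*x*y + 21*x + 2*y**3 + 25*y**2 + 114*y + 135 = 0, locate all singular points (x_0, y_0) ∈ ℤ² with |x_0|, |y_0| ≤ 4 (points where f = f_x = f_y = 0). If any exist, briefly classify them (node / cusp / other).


Singular points: {(-3, -3)}; classification: node.

Compute partial derivatives:
  f_x = -3*x**2 + 4*x*y - 8*x + 2*y**2 + 24*y + 21.
  f_y = 2*x**2 + 4*x*y + 24*x + 6*y**2 + 50*y + 114.
Scan x_0 ∈ {−4, ..., 4}. For each x_0, f_y(x_0, y) is a polynomial in y; find its integer roots y ∈ {−4, ..., 4}, then test f_x and f at those candidates.
  x = -4: f_y(-4, y) = 6*y**2 + 34*y + 50; no integer root y with |y| ≤ 4.
  x = -3: f_y(-3, y) = 6*y**2 + 38*y + 60; vanishes at y ∈ {-3}. (-3, -3): f_x = 0, f = 0 — SINGULAR.
  x = -2: f_y(-2, y) = 6*y**2 + 42*y + 74; no integer root y with |y| ≤ 4.
  x = -1: f_y(-1, y) = 6*y**2 + 46*y + 92; no integer root y with |y| ≤ 4.
  x = 0: f_y(0, y) = 6*y**2 + 50*y + 114; no integer root y with |y| ≤ 4.
  x = 1: f_y(1, y) = 6*y**2 + 54*y + 140; no integer root y with |y| ≤ 4.
  x = 2: f_y(2, y) = 6*y**2 + 58*y + 170; no integer root y with |y| ≤ 4.
  x = 3: f_y(3, y) = 6*y**2 + 62*y + 204; no integer root y with |y| ≤ 4.
  x = 4: f_y(4, y) = 6*y**2 + 66*y + 242; no integer root y with |y| ≤ 4.
Only singular point on the grid: (-3, -3).
Classify: substitute x = -3 + u, y = -3 + v and expand: f = -u**3 + 2*u**2*v - u**2 + 2*u*v**2 + 2*v**3 + v**2.
No constant or linear terms (consistent with a singular point). Quadratic part: -u**2 + v**2. Cubic part: -u**3 + 2*u**2*v + 2*u*v**2 + 2*v**3.
The quadratic part v**2 - u**2 = (v − u)(v + u) splits into two distinct linear factors, so there are two distinct tangent lines y − -3 = ±(x − -3) — this is a node (ordinary double point).
Classification: node.


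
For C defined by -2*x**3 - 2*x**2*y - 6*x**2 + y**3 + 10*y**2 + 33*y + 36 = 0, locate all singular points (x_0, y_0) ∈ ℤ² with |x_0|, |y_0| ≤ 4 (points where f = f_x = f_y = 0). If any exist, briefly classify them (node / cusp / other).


Singular points: {(0, -3)}; classification: cusp.

Compute partial derivatives:
  f_x = -6*x**2 - 4*x*y - 12*x.
  f_y = -2*x**2 + 3*y**2 + 20*y + 33.
Scan x_0 ∈ {−4, ..., 4}. For each x_0, f_y(x_0, y) is a polynomial in y; find its integer roots y ∈ {−4, ..., 4}, then test f_x and f at those candidates.
  x = -4: f_y(-4, y) = 3*y**2 + 20*y + 1; no integer root y with |y| ≤ 4.
  x = -3: f_y(-3, y) = 3*y**2 + 20*y + 15; no integer root y with |y| ≤ 4.
  x = -2: f_y(-2, y) = 3*y**2 + 20*y + 25; no integer root y with |y| ≤ 4.
  x = -1: f_y(-1, y) = 3*y**2 + 20*y + 31; no integer root y with |y| ≤ 4.
  x = 0: f_y(0, y) = 3*y**2 + 20*y + 33; vanishes at y ∈ {-3}. (0, -3): f_x = 0, f = 0 — SINGULAR.
  x = 1: f_y(1, y) = 3*y**2 + 20*y + 31; no integer root y with |y| ≤ 4.
  x = 2: f_y(2, y) = 3*y**2 + 20*y + 25; no integer root y with |y| ≤ 4.
  x = 3: f_y(3, y) = 3*y**2 + 20*y + 15; no integer root y with |y| ≤ 4.
  x = 4: f_y(4, y) = 3*y**2 + 20*y + 1; no integer root y with |y| ≤ 4.
Only singular point on the grid: (0, -3).
Classify: substitute x = 0 + u, y = -3 + v and expand: f = -2*u**3 - 2*u**2*v + v**3 + v**2.
No constant or linear terms (consistent with a singular point). Quadratic part: v**2. Cubic part: -2*u**3 - 2*u**2*v + v**3.
The quadratic part v**2 is a perfect square, so there is a single (double) tangent line v = 0, i.e. y = -3. Restricting the cubic part to that line (v = 0) leaves -2*u**3 ≠ 0, so f is not divisible by v and the branch is v² ≈ 2*u**3 to lowest order — this is a cusp.
Classification: cusp.


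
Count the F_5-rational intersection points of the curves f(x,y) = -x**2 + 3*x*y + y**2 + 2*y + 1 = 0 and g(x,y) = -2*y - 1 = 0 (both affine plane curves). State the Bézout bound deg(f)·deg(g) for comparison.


Common zeros: ∅; count = 0; Bézout bound = 2.

deg(f) = 2, deg(g) = 1, so Bézout bound = 2.
Scan x ∈ F_5. For each x, list the y ∈ F_5 with f(x, y) ≡ 0 and those with g(x, y) ≡ 0 (mod 5); the common zeros in that column are the intersection.
  x = 0: f ≡ 0 at y ∈ {4}; g ≡ 0 at y ∈ {2}; common: ∅.
  x = 1: f ≡ 0 at y ∈ {0}; g ≡ 0 at y ∈ {2}; common: ∅.
  x = 2: f ≡ 0 at y ∈ {3, 4}; g ≡ 0 at y ∈ {2}; common: ∅.
  x = 3: f ≡ 0 at y ∈ ∅; g ≡ 0 at y ∈ {2}; common: ∅.
  x = 4: f ≡ 0 at y ∈ {0, 1}; g ≡ 0 at y ∈ {2}; common: ∅.
Collecting: common zeros = ∅, so the count is 0.
Comparison with the Bézout bound: 0 ≤ 2 = deg(f)·deg(g), as expected for curves with no common component (the affine F_5-count falls short of the bound because intersections may lie at infinity, over extension fields, or carry multiplicity).


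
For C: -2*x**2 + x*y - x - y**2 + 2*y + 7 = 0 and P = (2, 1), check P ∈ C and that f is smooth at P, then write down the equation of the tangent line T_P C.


Tangent line at P: -8*x + 2*y + 14 = 0.

Step 1: f(2, 1) = 0, so P lies on C.
Step 2: partial derivatives
  f_x(x, y) = -4*x + y - 1, f_y(x, y) = x - 2*y + 2.
  f_x(P) = -8, f_y(P) = 2 (gradient nonzero, so P is smooth).
Step 3: tangent line at P: -8·(x − 2) + 2·(y − 1) = 0.
Expanding: -8*x + 2*y + 14 = 0.


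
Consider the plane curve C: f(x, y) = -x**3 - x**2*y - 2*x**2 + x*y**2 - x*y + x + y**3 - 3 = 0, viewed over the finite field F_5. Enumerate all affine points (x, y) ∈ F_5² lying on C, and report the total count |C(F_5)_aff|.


Affine F_5-points: {(0, 2), (1, 0), (1, 1), (1, 3), (2, 1), (2, 3), (2, 4), (3, 0), (4, 0), (4, 1)}; count = 10.

For each of the 25 pairs (x, y) ∈ F_5², evaluate f(x, y) mod 5. Record the zeros.
  x = 0: [0↦2, 1↦3, 2↦0, 3↦4, 4↦1]  zeros at y ∈ {2}
  x = 1: [0↦0, 1↦0, 2↦3, 3↦0, 4↦2]  zeros at y ∈ {0, 1, 3}
  x = 2: [0↦3, 1↦0, 2↦2, 3↦0, 4↦0]  zeros at y ∈ {1, 3, 4}
  x = 3: [0↦0, 1↦2, 2↦1, 3↦3, 4↦4]  zeros at y ∈ {0}
  x = 4: [0↦0, 1↦0, 2↦4, 3↦3, 4↦3]  zeros at y ∈ {0, 1}
Collecting zeros: affine points = {(0, 2), (1, 0), (1, 1), (1, 3), (2, 1), (2, 3), (2, 4), (3, 0), (4, 0), (4, 1)}.
Total count |C(F_5)_aff| = 10.


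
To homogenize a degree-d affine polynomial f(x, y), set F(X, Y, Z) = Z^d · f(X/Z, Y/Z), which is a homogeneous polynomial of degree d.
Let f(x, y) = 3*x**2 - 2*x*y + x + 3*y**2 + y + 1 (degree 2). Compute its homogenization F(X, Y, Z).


F(X, Y, Z) = 3*X**2 - 2*X*Y + X*Z + 3*Y**2 + Y*Z + Z**2

deg(f) = 2.
Substitute x = X/Z, y = Y/Z into f, then multiply by Z^2.
  monomial 3·x^2·y^0 ↦ 3·X^2·Y^0·Z^0.
  monomial -2·x^1·y^1 ↦ -2·X^1·Y^1·Z^0.
  monomial 1·x^1·y^0 ↦ 1·X^1·Y^0·Z^1.
  monomial 3·x^0·y^2 ↦ 3·X^0·Y^2·Z^0.
  monomial 1·x^0·y^1 ↦ 1·X^0·Y^1·Z^1.
  monomial 1·x^0·y^0 ↦ 1·X^0·Y^0·Z^2.
Collecting: F(X, Y, Z) = 3*X**2 - 2*X*Y + X*Z + 3*Y**2 + Y*Z + Z**2.


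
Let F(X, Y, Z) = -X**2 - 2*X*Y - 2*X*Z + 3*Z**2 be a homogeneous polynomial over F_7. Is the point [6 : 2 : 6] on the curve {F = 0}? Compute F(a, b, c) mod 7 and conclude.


F(6,2,6) ≡ 4 (mod 7); P is NOT on the curve.

Evaluate F(6, 2, 6) term-by-term (mod 7).
  -X**2 ↦ -1·36·1·1 = -36
  -2*X*Y ↦ -2·6·2·1 = -24
  -2*X*Z ↦ -2·6·1·6 = -72
  3*Z**2 ↦ 3·1·1·36 = 108
Sum: F(6, 2, 6) = (-36) + (-24) + (-72) + (108) = -24.
Reducing mod 7: -24 ≡ 4 (mod 7).
Since F(a, b, c) ≡ 4 ≠ 0 (mod 7), P does NOT lie on the curve.


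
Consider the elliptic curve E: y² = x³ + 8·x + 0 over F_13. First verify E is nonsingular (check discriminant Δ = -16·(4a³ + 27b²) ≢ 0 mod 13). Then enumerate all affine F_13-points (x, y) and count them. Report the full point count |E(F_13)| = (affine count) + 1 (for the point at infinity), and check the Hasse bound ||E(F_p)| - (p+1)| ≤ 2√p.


Affine points = {(0, 0), (1, 3), (1, 10), (3, 5), (3, 8), (5, 3), (5, 10), (6, 2), (6, 11), (7, 3), (7, 10), (8, 2), (8, 11), (10, 1), (10, 12), (12, 2), (12, 11)}; affine count = 17; |E(F_13)| = 18.

Discriminant check: Δ ∝ 4a³ + 27b² = 4·8³ + 27·0² = 4·512 + 27·0 ≡ 7 (mod 13). Nonzero ⇒ E is nonsingular.
For each x ∈ F_13, compute rhs = x³ + 8·x + 0 mod 13, then count y ∈ F_13 with y² ≡ rhs.
  x = 0: rhs = 0, matching y values: 0 (1 points).
  x = 1: rhs = 9, matching y values: 3, 10 (2 points).
  x = 2: rhs = 11, matching y values: none (0 points).
  x = 3: rhs = 12, matching y values: 5, 8 (2 points).
  x = 4: rhs = 5, matching y values: none (0 points).
  x = 5: rhs = 9, matching y values: 3, 10 (2 points).
  x = 6: rhs = 4, matching y values: 2, 11 (2 points).
  x = 7: rhs = 9, matching y values: 3, 10 (2 points).
  x = 8: rhs = 4, matching y values: 2, 11 (2 points).
  x = 9: rhs = 8, matching y values: none (0 points).
  x = 10: rhs = 1, matching y values: 1, 12 (2 points).
  x = 11: rhs = 2, matching y values: none (0 points).
  x = 12: rhs = 4, matching y values: 2, 11 (2 points).
Total affine count: 17.
Full point count |E(F_13)| = 17 + 1 = 18.
Hasse bound: |18 − (13+1)| = |4| = 4 ≤ 2√13 ≈ 7.2111 ✓.


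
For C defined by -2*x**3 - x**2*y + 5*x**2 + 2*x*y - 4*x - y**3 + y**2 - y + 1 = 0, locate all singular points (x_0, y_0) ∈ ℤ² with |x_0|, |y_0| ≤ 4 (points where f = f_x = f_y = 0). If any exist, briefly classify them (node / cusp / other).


Singular points: {(1, 0)}; classification: node.

Compute partial derivatives:
  f_x = -6*x**2 - 2*x*y + 10*x + 2*y - 4.
  f_y = -x**2 + 2*x - 3*y**2 + 2*y - 1.
Scan x_0 ∈ {−4, ..., 4}. For each x_0, f_y(x_0, y) is a polynomial in y; find its integer roots y ∈ {−4, ..., 4}, then test f_x and f at those candidates.
  x = -4: f_y(-4, y) = -3*y**2 + 2*y - 25; no integer root y with |y| ≤ 4.
  x = -3: f_y(-3, y) = -3*y**2 + 2*y - 16; no integer root y with |y| ≤ 4.
  x = -2: f_y(-2, y) = -3*y**2 + 2*y - 9; no integer root y with |y| ≤ 4.
  x = -1: f_y(-1, y) = -3*y**2 + 2*y - 4; no integer root y with |y| ≤ 4.
  x = 0: f_y(0, y) = -3*y**2 + 2*y - 1; no integer root y with |y| ≤ 4.
  x = 1: f_y(1, y) = -3*y**2 + 2*y; vanishes at y ∈ {0}. (1, 0): f_x = 0, f = 0 — SINGULAR.
  x = 2: f_y(2, y) = -3*y**2 + 2*y - 1; no integer root y with |y| ≤ 4.
  x = 3: f_y(3, y) = -3*y**2 + 2*y - 4; no integer root y with |y| ≤ 4.
  x = 4: f_y(4, y) = -3*y**2 + 2*y - 9; no integer root y with |y| ≤ 4.
Only singular point on the grid: (1, 0).
Classify: substitute x = 1 + u, y = 0 + v and expand: f = -2*u**3 - u**2*v - u**2 - v**3 + v**2.
No constant or linear terms (consistent with a singular point). Quadratic part: -u**2 + v**2. Cubic part: -2*u**3 - u**2*v - v**3.
The quadratic part v**2 - u**2 = (v − u)(v + u) splits into two distinct linear factors, so there are two distinct tangent lines y − 0 = ±(x − 1) — this is a node (ordinary double point).
Classification: node.


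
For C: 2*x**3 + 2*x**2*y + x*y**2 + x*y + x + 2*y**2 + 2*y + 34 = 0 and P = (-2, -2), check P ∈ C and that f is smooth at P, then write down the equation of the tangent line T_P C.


Tangent line at P: 43*x + 8*y + 102 = 0.

Step 1: f(-2, -2) = 0, so P lies on C.
Step 2: partial derivatives
  f_x(x, y) = 6*x**2 + 4*x*y + y**2 + y + 1, f_y(x, y) = 2*x**2 + 2*x*y + x + 4*y + 2.
  f_x(P) = 43, f_y(P) = 8 (gradient nonzero, so P is smooth).
Step 3: tangent line at P: 43·(x − -2) + 8·(y − -2) = 0.
Expanding: 43*x + 8*y + 102 = 0.


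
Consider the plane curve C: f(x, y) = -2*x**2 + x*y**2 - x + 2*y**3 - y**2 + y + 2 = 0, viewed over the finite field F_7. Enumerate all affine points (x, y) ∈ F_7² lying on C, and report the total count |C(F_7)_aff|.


Affine F_7-points: {(1, 3), (2, 2), (2, 4), (3, 1), (3, 2), (3, 3), (4, 1)}; count = 7.

For each of the 49 pairs (x, y) ∈ F_7², evaluate f(x, y) mod 7. Record the zeros.
  x = 0: [0↦2, 1↦4, 2↦2, 3↦1, 4↦6, 5↦1, 6↦5]  zeros at y ∈ ∅
  x = 1: [0↦6, 1↦2, 2↦3, 3↦0, 4↦5, 5↦2, 6↦3]  zeros at y ∈ {3}
  x = 2: [0↦6, 1↦3, 2↦0, 3↦2, 4↦0, 5↦6, 6↦4]  zeros at y ∈ {2, 4}
  x = 3: [0↦2, 1↦0, 2↦0, 3↦0, 4↦5, 5↦6, 6↦1]  zeros at y ∈ {1, 2, 3}
  x = 4: [0↦1, 1↦0, 2↦3, 3↦1, 4↦6, 5↦2, 6↦1]  zeros at y ∈ {1}
  x = 5: [0↦3, 1↦3, 2↦2, 3↦5, 4↦3, 5↦1, 6↦4]  zeros at y ∈ ∅
  x = 6: [0↦1, 1↦2, 2↦4, 3↦5, 4↦3, 5↦3, 6↦3]  zeros at y ∈ ∅
Collecting zeros: affine points = {(1, 3), (2, 2), (2, 4), (3, 1), (3, 2), (3, 3), (4, 1)}.
Total count |C(F_7)_aff| = 7.


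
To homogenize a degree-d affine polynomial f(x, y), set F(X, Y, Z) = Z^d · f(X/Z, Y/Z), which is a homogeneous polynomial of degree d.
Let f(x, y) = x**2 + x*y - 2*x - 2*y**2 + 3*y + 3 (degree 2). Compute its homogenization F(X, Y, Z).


F(X, Y, Z) = X**2 + X*Y - 2*X*Z - 2*Y**2 + 3*Y*Z + 3*Z**2

deg(f) = 2.
Substitute x = X/Z, y = Y/Z into f, then multiply by Z^2.
  monomial 1·x^2·y^0 ↦ 1·X^2·Y^0·Z^0.
  monomial 1·x^1·y^1 ↦ 1·X^1·Y^1·Z^0.
  monomial -2·x^1·y^0 ↦ -2·X^1·Y^0·Z^1.
  monomial -2·x^0·y^2 ↦ -2·X^0·Y^2·Z^0.
  monomial 3·x^0·y^1 ↦ 3·X^0·Y^1·Z^1.
  monomial 3·x^0·y^0 ↦ 3·X^0·Y^0·Z^2.
Collecting: F(X, Y, Z) = X**2 + X*Y - 2*X*Z - 2*Y**2 + 3*Y*Z + 3*Z**2.
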